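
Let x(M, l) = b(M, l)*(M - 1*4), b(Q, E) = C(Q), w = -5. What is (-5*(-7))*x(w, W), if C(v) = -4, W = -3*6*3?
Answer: 1260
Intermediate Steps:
W = -54 (W = -18*3 = -54)
b(Q, E) = -4
x(M, l) = 16 - 4*M (x(M, l) = -4*(M - 1*4) = -4*(M - 4) = -4*(-4 + M) = 16 - 4*M)
(-5*(-7))*x(w, W) = (-5*(-7))*(16 - 4*(-5)) = 35*(16 + 20) = 35*36 = 1260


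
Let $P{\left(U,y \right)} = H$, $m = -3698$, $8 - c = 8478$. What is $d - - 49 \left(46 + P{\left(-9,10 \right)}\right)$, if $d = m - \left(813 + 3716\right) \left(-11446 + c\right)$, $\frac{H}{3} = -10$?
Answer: $90196650$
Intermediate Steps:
$c = -8470$ ($c = 8 - 8478 = -8470$)
$H = -30$ ($H = 3 \left(-10\right) = -30$)
$P{\left(U,y \right)} = -30$
$d = 90195866$ ($d = -3698 - \left(813 + 3716\right) \left(-11446 - 8470\right) = -3698 - 4529 \left(-19916\right) = -3698 - -90199564 = -3698 + 90199564 = 90195866$)
$d - - 49 \left(46 + P{\left(-9,10 \right)}\right) = 90195866 - - 49 \left(46 - 30\right) = 90195866 - \left(-49\right) 16 = 90195866 - -784 = 90195866 + 784 = 90196650$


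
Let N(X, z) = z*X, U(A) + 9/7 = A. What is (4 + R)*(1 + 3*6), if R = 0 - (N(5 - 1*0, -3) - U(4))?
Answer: 2888/7 ≈ 412.57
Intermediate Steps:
U(A) = -9/7 + A
N(X, z) = X*z
R = 124/7 (R = 0 - ((5 - 1*0)*(-3) - (-9/7 + 4)) = 0 - ((5 + 0)*(-3) - 1*19/7) = 0 - (5*(-3) - 19/7) = 0 - (-15 - 19/7) = 0 - 1*(-124/7) = 0 + 124/7 = 124/7 ≈ 17.714)
(4 + R)*(1 + 3*6) = (4 + 124/7)*(1 + 3*6) = 152*(1 + 18)/7 = (152/7)*19 = 2888/7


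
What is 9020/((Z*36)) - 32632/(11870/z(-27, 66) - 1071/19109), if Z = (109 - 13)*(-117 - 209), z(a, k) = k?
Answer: -1449059106104929/7983524693952 ≈ -181.51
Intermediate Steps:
Z = -31296 (Z = 96*(-326) = -31296)
9020/((Z*36)) - 32632/(11870/z(-27, 66) - 1071/19109) = 9020/((-31296*36)) - 32632/(11870/66 - 1071/19109) = 9020/(-1126656) - 32632/(11870*(1/66) - 1071*1/19109) = 9020*(-1/1126656) - 32632/(5935/33 - 1071/19109) = -2255/281664 - 32632/113376572/630597 = -2255/281664 - 32632*630597/113376572 = -2255/281664 - 5144410326/28344143 = -1449059106104929/7983524693952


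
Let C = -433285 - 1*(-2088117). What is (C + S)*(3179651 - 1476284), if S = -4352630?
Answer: -4595340085866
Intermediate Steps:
C = 1654832 (C = -433285 + 2088117 = 1654832)
(C + S)*(3179651 - 1476284) = (1654832 - 4352630)*(3179651 - 1476284) = -2697798*1703367 = -4595340085866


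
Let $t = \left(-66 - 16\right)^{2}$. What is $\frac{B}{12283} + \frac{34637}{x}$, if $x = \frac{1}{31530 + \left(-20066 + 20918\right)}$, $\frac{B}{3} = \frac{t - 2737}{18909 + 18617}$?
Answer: $\frac{516988239861922533}{460931858} \approx 1.1216 \cdot 10^{9}$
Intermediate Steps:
$t = 6724$ ($t = \left(-82\right)^{2} = 6724$)
$B = \frac{11961}{37526}$ ($B = 3 \frac{6724 - 2737}{18909 + 18617} = 3 \cdot \frac{3987}{37526} = \frac{11961}{37526} \approx 0.31874$)
$x = \frac{1}{32382}$ ($x = \frac{1}{31530 + 852} = \frac{1}{32382} \approx 3.0881 \cdot 10^{-5}$)
$\frac{B}{12283} + \frac{34637}{x} = \frac{11961}{37526 \cdot 12283} + 34637 \frac{1}{\frac{1}{32382}} = \frac{11961}{37526} \cdot \frac{1}{12283} + 34637 \cdot 32382 = \frac{11961}{460931858} + 1121615334 = \frac{516988239861922533}{460931858}$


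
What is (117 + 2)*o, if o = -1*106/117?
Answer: -12614/117 ≈ -107.81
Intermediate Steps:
o = -106/117 (o = -106*1/117 = -106/117 ≈ -0.90598)
(117 + 2)*o = (117 + 2)*(-106/117) = 119*(-106/117) = -12614/117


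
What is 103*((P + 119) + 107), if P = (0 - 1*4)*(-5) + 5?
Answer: 25853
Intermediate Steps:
P = 25 (P = (0 - 4)*(-5) + 5 = -4*(-5) + 5 = 20 + 5 = 25)
103*((P + 119) + 107) = 103*((25 + 119) + 107) = 103*(144 + 107) = 103*251 = 25853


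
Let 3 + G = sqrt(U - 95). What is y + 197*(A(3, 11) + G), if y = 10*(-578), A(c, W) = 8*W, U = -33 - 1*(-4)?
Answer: 10965 + 394*I*sqrt(31) ≈ 10965.0 + 2193.7*I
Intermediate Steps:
U = -29 (U = -33 + 4 = -29)
y = -5780
G = -3 + 2*I*sqrt(31) (G = -3 + sqrt(-29 - 95) = -3 + sqrt(-124) = -3 + 2*I*sqrt(31) ≈ -3.0 + 11.136*I)
y + 197*(A(3, 11) + G) = -5780 + 197*(8*11 + (-3 + 2*I*sqrt(31))) = -5780 + 197*(88 + (-3 + 2*I*sqrt(31))) = -5780 + 197*(85 + 2*I*sqrt(31)) = -5780 + (16745 + 394*I*sqrt(31)) = 10965 + 394*I*sqrt(31)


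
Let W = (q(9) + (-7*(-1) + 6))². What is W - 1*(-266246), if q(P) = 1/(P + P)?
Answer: 86318929/324 ≈ 2.6642e+5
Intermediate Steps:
q(P) = 1/(2*P)
W = 55225/324 (W = ((½)/9 + (-7*(-1) + 6))² = ((½)*(⅑) + (7 + 6))² = (1/18 + 13)² = (235/18)² = 55225/324 ≈ 170.45)
W - 1*(-266246) = 55225/324 - 1*(-266246) = 55225/324 + 266246 = 86318929/324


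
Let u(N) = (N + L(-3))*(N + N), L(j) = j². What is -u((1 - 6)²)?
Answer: -1700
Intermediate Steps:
u(N) = 2*N*(9 + N) (u(N) = (N + (-3)²)*(N + N) = (N + 9)*(2*N) = (9 + N)*(2*N) = 2*N*(9 + N))
-u((1 - 6)²) = -2*(1 - 6)²*(9 + (1 - 6)²) = -2*(-5)²*(9 + (-5)²) = -2*25*(9 + 25) = -2*25*34 = -1*1700 = -1700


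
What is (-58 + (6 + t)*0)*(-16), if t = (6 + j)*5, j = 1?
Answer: 928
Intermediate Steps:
t = 35 (t = (6 + 1)*5 = 7*5 = 35)
(-58 + (6 + t)*0)*(-16) = (-58 + (6 + 35)*0)*(-16) = (-58 + 41*0)*(-16) = (-58 + 0)*(-16) = -58*(-16) = 928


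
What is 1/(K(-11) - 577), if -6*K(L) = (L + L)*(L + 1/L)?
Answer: -3/1853 ≈ -0.0016190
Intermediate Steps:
K(L) = -L*(L + 1/L)/3 (K(L) = -(L + L)*(L + 1/L)/6 = -2*L*(L + 1/L)/6 = -L*(L + 1/L)/3)
1/(K(-11) - 577) = 1/((-1/3 - 1/3*(-11)**2) - 577) = 1/((-1/3 - 1/3*121) - 577) = 1/((-1/3 - 121/3) - 577) = 1/(-122/3 - 577) = 1/(-1853/3) = -3/1853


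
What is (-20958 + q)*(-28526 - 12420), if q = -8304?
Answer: 1198161852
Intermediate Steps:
(-20958 + q)*(-28526 - 12420) = (-20958 - 8304)*(-28526 - 12420) = -29262*(-40946) = 1198161852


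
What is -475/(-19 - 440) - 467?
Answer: -213878/459 ≈ -465.97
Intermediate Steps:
-475/(-19 - 440) - 467 = -475/(-459) - 467 = -1/459*(-475) - 467 = 475/459 - 467 = -213878/459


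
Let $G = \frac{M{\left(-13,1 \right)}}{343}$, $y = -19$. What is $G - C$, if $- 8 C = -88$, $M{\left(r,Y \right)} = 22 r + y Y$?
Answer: $- \frac{4078}{343} \approx -11.889$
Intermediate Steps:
$M{\left(r,Y \right)} = - 19 Y + 22 r$ ($M{\left(r,Y \right)} = 22 r - 19 Y = - 19 Y + 22 r$)
$C = 11$ ($C = \left(- \frac{1}{8}\right) \left(-88\right) = 11$)
$G = - \frac{305}{343}$ ($G = \frac{\left(-19\right) 1 + 22 \left(-13\right)}{343} = \left(-19 - 286\right) \frac{1}{343} = \left(-305\right) \frac{1}{343} = - \frac{305}{343} \approx -0.88921$)
$G - C = - \frac{305}{343} - 11 = - \frac{4078}{343}$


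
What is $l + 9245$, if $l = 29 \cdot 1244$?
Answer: $45321$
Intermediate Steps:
$l = 36076$
$l + 9245 = 36076 + 9245 = 45321$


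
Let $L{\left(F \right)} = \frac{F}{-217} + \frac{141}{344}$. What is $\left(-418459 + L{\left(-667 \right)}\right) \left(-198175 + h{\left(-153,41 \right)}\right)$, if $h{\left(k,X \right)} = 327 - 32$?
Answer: $\frac{772643914817445}{9331} \approx 8.2804 \cdot 10^{10}$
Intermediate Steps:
$L{\left(F \right)} = \frac{141}{344} - \frac{F}{217}$ ($L{\left(F \right)} = F \left(- \frac{1}{217}\right) + 141 \cdot \frac{1}{344} = - \frac{F}{217} + \frac{141}{344} = \frac{141}{344} - \frac{F}{217}$)
$h{\left(k,X \right)} = 295$ ($h{\left(k,X \right)} = 327 - 32 = 295$)
$\left(-418459 + L{\left(-667 \right)}\right) \left(-198175 + h{\left(-153,41 \right)}\right) = \left(-418459 + \left(\frac{141}{344} - - \frac{667}{217}\right)\right) \left(-198175 + 295\right) = \left(-418459 + \left(\frac{141}{344} + \frac{667}{217}\right)\right) \left(-197880\right) = \left(-418459 + \frac{260045}{74648}\right) \left(-197880\right) = \left(- \frac{31236867387}{74648}\right) \left(-197880\right) = \frac{772643914817445}{9331}$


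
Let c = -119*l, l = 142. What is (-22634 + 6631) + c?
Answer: -32901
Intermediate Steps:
c = -16898 (c = -119*142 = -16898)
(-22634 + 6631) + c = (-22634 + 6631) - 16898 = -16003 - 16898 = -32901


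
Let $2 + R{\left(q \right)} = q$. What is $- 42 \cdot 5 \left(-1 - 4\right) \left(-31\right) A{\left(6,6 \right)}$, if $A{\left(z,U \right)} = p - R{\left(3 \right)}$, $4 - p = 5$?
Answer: $65100$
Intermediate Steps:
$p = -1$ ($p = 4 - 5 = -1$)
$R{\left(q \right)} = -2 + q$
$A{\left(z,U \right)} = -2$ ($A{\left(z,U \right)} = -1 - \left(-2 + 3\right) = -1 - 1 = -2$)
$- 42 \cdot 5 \left(-1 - 4\right) \left(-31\right) A{\left(6,6 \right)} = - 42 \cdot 5 \left(-1 - 4\right) \left(-31\right) \left(-2\right) = - 42 \cdot 5 \left(-5\right) \left(-31\right) \left(-2\right) = \left(-42\right) \left(-25\right) \left(-31\right) \left(-2\right) = 1050 \left(-31\right) \left(-2\right) = \left(-32550\right) \left(-2\right) = 65100$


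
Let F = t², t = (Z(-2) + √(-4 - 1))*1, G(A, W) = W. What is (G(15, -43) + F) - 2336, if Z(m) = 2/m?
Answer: -2379 + (1 - I*√5)² ≈ -2383.0 - 4.4721*I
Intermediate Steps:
t = -1 + I*√5 (t = (2/(-2) + √(-4 - 1))*1 = (2*(-½) + √(-5))*1 = (-1 + I*√5)*1 = -1 + I*√5 ≈ -1.0 + 2.2361*I)
F = (-1 + I*√5)² ≈ -4.0 - 4.4721*I
(G(15, -43) + F) - 2336 = (-43 + (-1 + I*√5)²) - 2336 = -2379 + (-1 + I*√5)²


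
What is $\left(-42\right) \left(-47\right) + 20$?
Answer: $1994$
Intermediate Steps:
$\left(-42\right) \left(-47\right) + 20 = 1974 + 20 = 1994$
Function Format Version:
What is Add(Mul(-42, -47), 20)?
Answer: 1994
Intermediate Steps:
Add(Mul(-42, -47), 20) = Add(1974, 20) = 1994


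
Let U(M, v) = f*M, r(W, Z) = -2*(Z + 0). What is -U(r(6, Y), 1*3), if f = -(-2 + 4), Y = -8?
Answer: 32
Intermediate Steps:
f = -2 (f = -1*2 = -2)
r(W, Z) = -2*Z
U(M, v) = -2*M
-U(r(6, Y), 1*3) = -(-2)*(-2*(-8)) = -(-2)*16 = -1*(-32) = 32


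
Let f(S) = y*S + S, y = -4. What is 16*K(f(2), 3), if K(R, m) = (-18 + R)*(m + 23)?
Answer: -9984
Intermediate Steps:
f(S) = -3*S (f(S) = -4*S + S = -3*S)
K(R, m) = (-18 + R)*(23 + m)
16*K(f(2), 3) = 16*(-414 - 18*3 + 23*(-3*2) - 3*2*3) = 16*(-414 - 54 + 23*(-6) - 6*3) = 16*(-414 - 54 - 138 - 18) = 16*(-624) = -9984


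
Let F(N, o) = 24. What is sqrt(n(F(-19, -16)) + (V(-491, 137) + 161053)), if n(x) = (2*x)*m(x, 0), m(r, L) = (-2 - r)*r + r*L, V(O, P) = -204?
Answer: sqrt(130897) ≈ 361.80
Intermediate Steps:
m(r, L) = L*r + r*(-2 - r) (m(r, L) = r*(-2 - r) + L*r = L*r + r*(-2 - r))
n(x) = 2*x**2*(-2 - x) (n(x) = (2*x)*(x*(-2 + 0 - x)) = (2*x)*(x*(-2 - x)) = 2*x**2*(-2 - x))
sqrt(n(F(-19, -16)) + (V(-491, 137) + 161053)) = sqrt(2*24**2*(-2 - 1*24) + (-204 + 161053)) = sqrt(2*576*(-2 - 24) + 160849) = sqrt(2*576*(-26) + 160849) = sqrt(-29952 + 160849) = sqrt(130897)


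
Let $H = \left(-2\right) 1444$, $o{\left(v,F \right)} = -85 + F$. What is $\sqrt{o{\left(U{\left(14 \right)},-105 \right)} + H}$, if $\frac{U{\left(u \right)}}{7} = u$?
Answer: $9 i \sqrt{38} \approx 55.48 i$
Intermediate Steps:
$U{\left(u \right)} = 7 u$
$H = -2888$
$\sqrt{o{\left(U{\left(14 \right)},-105 \right)} + H} = \sqrt{\left(-85 - 105\right) - 2888} = \sqrt{-190 - 2888} = \sqrt{-3078} = 9 i \sqrt{38}$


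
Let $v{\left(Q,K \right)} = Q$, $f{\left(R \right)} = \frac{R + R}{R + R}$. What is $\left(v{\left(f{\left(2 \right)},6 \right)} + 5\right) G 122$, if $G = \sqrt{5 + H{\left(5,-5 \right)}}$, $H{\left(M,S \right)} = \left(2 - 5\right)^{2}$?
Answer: $732 \sqrt{14} \approx 2738.9$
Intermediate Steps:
$f{\left(R \right)} = 1$ ($f{\left(R \right)} = \frac{2 R}{2 R} = 2 R \frac{1}{2 R} = 1$)
$H{\left(M,S \right)} = 9$ ($H{\left(M,S \right)} = \left(-3\right)^{2} = 9$)
$G = \sqrt{14}$ ($G = \sqrt{5 + 9} = \sqrt{14} \approx 3.7417$)
$\left(v{\left(f{\left(2 \right)},6 \right)} + 5\right) G 122 = \left(1 + 5\right) \sqrt{14} \cdot 122 = 6 \sqrt{14} \cdot 122 = 732 \sqrt{14}$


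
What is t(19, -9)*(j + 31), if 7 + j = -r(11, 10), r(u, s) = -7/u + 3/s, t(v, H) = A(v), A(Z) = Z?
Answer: 50863/110 ≈ 462.39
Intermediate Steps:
t(v, H) = v
j = -733/110 (j = -7 - (-7/11 + 3/10) = -7 - 1*(-37/110) = -7 + 37/110 = -733/110 ≈ -6.6636)
t(19, -9)*(j + 31) = 19*(-733/110 + 31) = 19*(2677/110) = 50863/110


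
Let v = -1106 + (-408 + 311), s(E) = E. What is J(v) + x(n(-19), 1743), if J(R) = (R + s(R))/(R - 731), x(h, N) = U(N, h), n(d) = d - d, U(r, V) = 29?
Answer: 29246/967 ≈ 30.244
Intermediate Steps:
n(d) = 0
x(h, N) = 29
v = -1203 (v = -1106 - 97 = -1203)
J(R) = 2*R/(-731 + R) (J(R) = (R + R)/(R - 731) = (2*R)/(-731 + R) = 2*R/(-731 + R))
J(v) + x(n(-19), 1743) = 2*(-1203)/(-731 - 1203) + 29 = 2*(-1203)/(-1934) + 29 = 2*(-1203)*(-1/1934) + 29 = 1203/967 + 29 = 29246/967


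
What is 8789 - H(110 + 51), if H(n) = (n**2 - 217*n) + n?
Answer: 17644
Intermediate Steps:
H(n) = n**2 - 216*n
8789 - H(110 + 51) = 8789 - (110 + 51)*(-216 + (110 + 51)) = 8789 - 161*(-216 + 161) = 8789 - 161*(-55) = 8789 - 1*(-8855) = 8789 + 8855 = 17644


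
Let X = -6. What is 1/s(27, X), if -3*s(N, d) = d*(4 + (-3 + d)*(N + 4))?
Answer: -1/550 ≈ -0.0018182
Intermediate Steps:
s(N, d) = -d*(4 + (-3 + d)*(4 + N))/3 (s(N, d) = -d*(4 + (-3 + d)*(N + 4))/3 = -d*(4 + (-3 + d)*(4 + N))/3)
1/s(27, X) = 1/((1/3)*(-6)*(8 - 4*(-6) + 3*27 - 1*27*(-6))) = 1/((1/3)*(-6)*(8 + 24 + 81 + 162)) = 1/((1/3)*(-6)*275) = 1/(-550) = -1/550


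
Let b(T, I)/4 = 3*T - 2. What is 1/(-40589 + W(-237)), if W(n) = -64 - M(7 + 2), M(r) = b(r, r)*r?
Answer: -1/41553 ≈ -2.4066e-5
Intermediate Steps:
b(T, I) = -8 + 12*T (b(T, I) = 4*(3*T - 2) = 4*(-2 + 3*T) = -8 + 12*T)
M(r) = r*(-8 + 12*r) (M(r) = (-8 + 12*r)*r = r*(-8 + 12*r))
W(n) = -964 (W(n) = -64 - 4*(7 + 2)*(-2 + 3*(7 + 2)) = -64 - 4*9*(-2 + 3*9) = -64 - 4*9*(-2 + 27) = -64 - 4*9*25 = -64 - 1*900 = -64 - 900 = -964)
1/(-40589 + W(-237)) = 1/(-40589 - 964) = 1/(-41553) = -1/41553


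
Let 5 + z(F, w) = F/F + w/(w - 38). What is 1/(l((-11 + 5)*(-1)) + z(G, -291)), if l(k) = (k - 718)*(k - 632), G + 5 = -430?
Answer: 329/146638223 ≈ 2.2436e-6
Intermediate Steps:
G = -435 (G = -5 - 430 = -435)
z(F, w) = -4 + w/(-38 + w) (z(F, w) = -5 + (F/F + w/(w - 38)) = -5 + (1 + w/(-38 + w)) = -4 + w/(-38 + w))
l(k) = (-718 + k)*(-632 + k)
1/(l((-11 + 5)*(-1)) + z(G, -291)) = 1/((453776 + ((-11 + 5)*(-1))**2 - 1350*(-11 + 5)*(-1)) + (152 - 3*(-291))/(-38 - 291)) = 1/((453776 + (-6*(-1))**2 - (-8100)*(-1)) + (152 + 873)/(-329)) = 1/((453776 + 6**2 - 1350*6) - 1/329*1025) = 1/((453776 + 36 - 8100) - 1025/329) = 1/(445712 - 1025/329) = 1/(146638223/329) = 329/146638223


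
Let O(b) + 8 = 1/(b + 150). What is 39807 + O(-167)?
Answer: 676582/17 ≈ 39799.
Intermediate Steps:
O(b) = -8 + 1/(150 + b) (O(b) = -8 + 1/(b + 150) = -8 + 1/(150 + b))
39807 + O(-167) = 39807 + (-1199 - 8*(-167))/(150 - 167) = 39807 + (-1199 + 1336)/(-17) = 39807 - 1/17*137 = 39807 - 137/17 = 676582/17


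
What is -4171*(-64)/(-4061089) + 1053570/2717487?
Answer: 1184408229334/3678652187781 ≈ 0.32197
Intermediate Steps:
-4171*(-64)/(-4061089) + 1053570/2717487 = 266944*(-1/4061089) + 1053570*(1/2717487) = -266944/4061089 + 351190/905829 = 1184408229334/3678652187781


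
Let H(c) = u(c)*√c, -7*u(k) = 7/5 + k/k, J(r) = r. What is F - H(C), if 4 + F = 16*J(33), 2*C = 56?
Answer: 524 + 24*√7/35 ≈ 525.81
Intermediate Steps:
C = 28 (C = (½)*56 = 28)
u(k) = -12/35 (u(k) = -(7/5 + k/k)/7 = -(7*(⅕) + 1)/7 = -(7/5 + 1)/7 = -⅐*12/5 = -12/35)
H(c) = -12*√c/35
F = 524 (F = -4 + 16*33 = -4 + 528 = 524)
F - H(C) = 524 - (-12)*√28/35 = 524 - (-12)*2*√7/35 = 524 - (-24)*√7/35 = 524 + 24*√7/35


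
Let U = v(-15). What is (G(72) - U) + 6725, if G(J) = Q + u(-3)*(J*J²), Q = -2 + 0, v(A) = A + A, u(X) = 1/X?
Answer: -117663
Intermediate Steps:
v(A) = 2*A
U = -30 (U = 2*(-15) = -30)
Q = -2
G(J) = -2 - J³/3 (G(J) = -2 + (J*J²)/(-3) = -2 - J³/3)
(G(72) - U) + 6725 = ((-2 - ⅓*72³) - 1*(-30)) + 6725 = ((-2 - ⅓*373248) + 30) + 6725 = ((-2 - 124416) + 30) + 6725 = (-124418 + 30) + 6725 = -124388 + 6725 = -117663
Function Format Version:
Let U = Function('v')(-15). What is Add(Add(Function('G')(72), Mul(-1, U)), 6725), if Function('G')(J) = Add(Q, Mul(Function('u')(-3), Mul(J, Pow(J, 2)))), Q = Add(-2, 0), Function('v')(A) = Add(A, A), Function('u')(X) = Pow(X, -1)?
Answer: -117663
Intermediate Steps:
Function('v')(A) = Mul(2, A)
U = -30 (U = Mul(2, -15) = -30)
Q = -2
Function('G')(J) = Add(-2, Mul(Rational(-1, 3), Pow(J, 3))) (Function('G')(J) = Add(-2, Mul(Pow(-3, -1), Mul(J, Pow(J, 2)))) = Add(-2, Mul(Rational(-1, 3), Pow(J, 3))))
Add(Add(Function('G')(72), Mul(-1, U)), 6725) = Add(Add(Add(-2, Mul(Rational(-1, 3), Pow(72, 3))), Mul(-1, -30)), 6725) = Add(Add(Add(-2, Mul(Rational(-1, 3), 373248)), 30), 6725) = Add(Add(Add(-2, -124416), 30), 6725) = Add(Add(-124418, 30), 6725) = Add(-124388, 6725) = -117663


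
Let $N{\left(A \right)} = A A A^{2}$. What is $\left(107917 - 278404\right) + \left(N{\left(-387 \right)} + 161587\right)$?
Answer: $22430744461$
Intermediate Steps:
$N{\left(A \right)} = A^{4}$ ($N{\left(A \right)} = A^{2} A^{2} = A^{4}$)
$\left(107917 - 278404\right) + \left(N{\left(-387 \right)} + 161587\right) = \left(107917 - 278404\right) + \left(\left(-387\right)^{4} + 161587\right) = -170487 + \left(22430753361 + 161587\right) = -170487 + 22430914948 = 22430744461$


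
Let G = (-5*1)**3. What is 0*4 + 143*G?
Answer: -17875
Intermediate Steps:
G = -125 (G = (-5)**3 = -125)
0*4 + 143*G = 0*4 + 143*(-125) = 0 - 17875 = -17875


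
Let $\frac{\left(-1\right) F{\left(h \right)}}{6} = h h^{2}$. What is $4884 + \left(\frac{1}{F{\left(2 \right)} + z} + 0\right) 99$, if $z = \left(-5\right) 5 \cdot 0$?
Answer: $\frac{78111}{16} \approx 4881.9$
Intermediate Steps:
$z = 0$ ($z = \left(-25\right) 0 = 0$)
$F{\left(h \right)} = - 6 h^{3}$ ($F{\left(h \right)} = - 6 h h^{2} = - 6 h^{3}$)
$4884 + \left(\frac{1}{F{\left(2 \right)} + z} + 0\right) 99 = 4884 + \left(\frac{1}{- 6 \cdot 2^{3} + 0} + 0\right) 99 = 4884 + \left(\frac{1}{\left(-6\right) 8 + 0} + 0\right) 99 = 4884 + \left(\frac{1}{-48 + 0} + 0\right) 99 = 4884 + \left(\frac{1}{-48} + 0\right) 99 = 4884 + \left(- \frac{1}{48} + 0\right) 99 = 4884 - \frac{33}{16} = \frac{78111}{16}$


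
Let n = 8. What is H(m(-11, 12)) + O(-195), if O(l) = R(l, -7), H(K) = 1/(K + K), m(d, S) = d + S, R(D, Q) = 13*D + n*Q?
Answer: -5181/2 ≈ -2590.5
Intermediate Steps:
R(D, Q) = 8*Q + 13*D (R(D, Q) = 13*D + 8*Q = 8*Q + 13*D)
m(d, S) = S + d
H(K) = 1/(2*K)
O(l) = -56 + 13*l (O(l) = 8*(-7) + 13*l = -56 + 13*l)
H(m(-11, 12)) + O(-195) = 1/(2*(12 - 11)) + (-56 + 13*(-195)) = (½)/1 + (-56 - 2535) = (½)*1 - 2591 = ½ - 2591 = -5181/2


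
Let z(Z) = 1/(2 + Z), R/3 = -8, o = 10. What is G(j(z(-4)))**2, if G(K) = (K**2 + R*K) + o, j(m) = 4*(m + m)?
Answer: 14884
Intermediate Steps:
R = -24 (R = 3*(-8) = -24)
j(m) = 8*m (j(m) = 4*(2*m) = 8*m)
G(K) = 10 + K**2 - 24*K (G(K) = (K**2 - 24*K) + 10 = 10 + K**2 - 24*K)
G(j(z(-4)))**2 = (10 + (8/(2 - 4))**2 - 192/(2 - 4))**2 = (10 + (8/(-2))**2 - 192/(-2))**2 = (10 + (8*(-1/2))**2 - 192*(-1)/2)**2 = (10 + (-4)**2 - 24*(-4))**2 = (10 + 16 + 96)**2 = 122**2 = 14884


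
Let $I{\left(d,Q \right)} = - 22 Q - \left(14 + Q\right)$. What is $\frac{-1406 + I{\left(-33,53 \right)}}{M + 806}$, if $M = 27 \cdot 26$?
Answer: $- \frac{7}{4} \approx -1.75$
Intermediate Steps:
$M = 702$
$I{\left(d,Q \right)} = -14 - 23 Q$
$\frac{-1406 + I{\left(-33,53 \right)}}{M + 806} = \frac{-1406 - 1233}{702 + 806} = \frac{-1406 - 1233}{1508} = \left(-1406 - 1233\right) \frac{1}{1508} = \left(-2639\right) \frac{1}{1508} = - \frac{7}{4}$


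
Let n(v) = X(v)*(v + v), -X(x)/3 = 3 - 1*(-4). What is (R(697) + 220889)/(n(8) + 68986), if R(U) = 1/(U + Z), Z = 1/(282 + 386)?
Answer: 102845256401/31963234050 ≈ 3.2176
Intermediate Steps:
X(x) = -21 (X(x) = -3*(3 - 1*(-4)) = -3*(3 + 4) = -3*7 = -21)
n(v) = -42*v (n(v) = -21*(v + v) = -42*v)
Z = 1/668 ≈ 0.0014970
R(U) = 1/(1/668 + U) (R(U) = 1/(U + 1/668) = 1/(1/668 + U))
(R(697) + 220889)/(n(8) + 68986) = (668/(1 + 668*697) + 220889)/(-42*8 + 68986) = (668/(1 + 465596) + 220889)/(-336 + 68986) = (668/465597 + 220889)/68650 = (668*(1/465597) + 220889)*(1/68650) = (668/465597 + 220889)*(1/68650) = (102845256401/465597)*(1/68650) = 102845256401/31963234050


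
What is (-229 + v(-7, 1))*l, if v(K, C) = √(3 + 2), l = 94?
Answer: -21526 + 94*√5 ≈ -21316.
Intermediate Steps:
v(K, C) = √5
(-229 + v(-7, 1))*l = (-229 + √5)*94 = -21526 + 94*√5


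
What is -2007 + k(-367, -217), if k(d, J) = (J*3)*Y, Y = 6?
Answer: -5913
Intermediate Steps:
k(d, J) = 18*J (k(d, J) = (J*3)*6 = (3*J)*6 = 18*J)
-2007 + k(-367, -217) = -2007 + 18*(-217) = -2007 - 3906 = -5913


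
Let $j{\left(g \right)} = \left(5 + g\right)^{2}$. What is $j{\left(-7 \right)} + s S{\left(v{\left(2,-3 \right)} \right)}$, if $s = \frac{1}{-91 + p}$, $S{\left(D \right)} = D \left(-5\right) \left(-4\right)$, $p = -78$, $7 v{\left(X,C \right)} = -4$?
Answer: $\frac{4812}{1183} \approx 4.0676$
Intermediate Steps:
$v{\left(X,C \right)} = - \frac{4}{7}$ ($v{\left(X,C \right)} = \frac{1}{7} \left(-4\right) = - \frac{4}{7}$)
$S{\left(D \right)} = 20 D$ ($S{\left(D \right)} = - 5 D \left(-4\right) = 20 D$)
$s = - \frac{1}{169}$ ($s = \frac{1}{-91 - 78} = \frac{1}{-169} = - \frac{1}{169} \approx -0.0059172$)
$j{\left(-7 \right)} + s S{\left(v{\left(2,-3 \right)} \right)} = \left(5 - 7\right)^{2} - \frac{20 \left(- \frac{4}{7}\right)}{169} = \left(-2\right)^{2} - - \frac{80}{1183} = 4 + \frac{80}{1183} = \frac{4812}{1183}$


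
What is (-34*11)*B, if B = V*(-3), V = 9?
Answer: 10098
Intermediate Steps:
B = -27 (B = 9*(-3) = -27)
(-34*11)*B = -34*11*(-27) = -374*(-27) = 10098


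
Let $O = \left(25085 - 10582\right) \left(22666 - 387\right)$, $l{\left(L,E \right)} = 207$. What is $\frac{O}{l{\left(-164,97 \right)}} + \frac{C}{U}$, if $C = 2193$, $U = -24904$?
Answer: $\frac{8046789186697}{5155128} \approx 1.5609 \cdot 10^{6}$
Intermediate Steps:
$O = 323112337$ ($O = 14503 \cdot 22279 = 323112337$)
$\frac{O}{l{\left(-164,97 \right)}} + \frac{C}{U} = \frac{323112337}{207} + \frac{2193}{-24904} = 323112337 \cdot \frac{1}{207} + 2193 \left(- \frac{1}{24904}\right) = \frac{323112337}{207} - \frac{2193}{24904} = \frac{8046789186697}{5155128}$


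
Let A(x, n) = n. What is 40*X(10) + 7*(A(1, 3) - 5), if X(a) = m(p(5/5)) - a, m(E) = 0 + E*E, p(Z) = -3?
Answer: -54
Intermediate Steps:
m(E) = E² (m(E) = 0 + E² = E²)
X(a) = 9 - a (X(a) = (-3)² - a = 9 - a)
40*X(10) + 7*(A(1, 3) - 5) = 40*(9 - 1*10) + 7*(3 - 5) = 40*(9 - 10) + 7*(-2) = 40*(-1) - 14 = -40 - 14 = -54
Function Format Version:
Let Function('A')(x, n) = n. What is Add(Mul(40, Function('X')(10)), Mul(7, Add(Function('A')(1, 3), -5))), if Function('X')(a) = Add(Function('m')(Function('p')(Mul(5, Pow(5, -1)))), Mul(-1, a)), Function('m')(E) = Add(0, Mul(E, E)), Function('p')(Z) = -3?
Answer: -54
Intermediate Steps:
Function('m')(E) = Pow(E, 2) (Function('m')(E) = Add(0, Pow(E, 2)) = Pow(E, 2))
Function('X')(a) = Add(9, Mul(-1, a)) (Function('X')(a) = Add(Pow(-3, 2), Mul(-1, a)) = Add(9, Mul(-1, a)))
Add(Mul(40, Function('X')(10)), Mul(7, Add(Function('A')(1, 3), -5))) = Add(Mul(40, Add(9, Mul(-1, 10))), Mul(7, Add(3, -5))) = Add(Mul(40, Add(9, -10)), Mul(7, -2)) = Add(Mul(40, -1), -14) = Add(-40, -14) = -54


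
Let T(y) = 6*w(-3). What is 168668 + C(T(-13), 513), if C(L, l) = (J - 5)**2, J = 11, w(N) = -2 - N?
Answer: 168704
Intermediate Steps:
T(y) = 6 (T(y) = 6*(-2 - 1*(-3)) = 6*(-2 + 3) = 6*1 = 6)
C(L, l) = 36 (C(L, l) = (11 - 5)**2 = 6**2 = 36)
168668 + C(T(-13), 513) = 168668 + 36 = 168704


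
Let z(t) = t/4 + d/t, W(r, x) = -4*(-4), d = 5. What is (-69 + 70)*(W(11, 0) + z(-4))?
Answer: 55/4 ≈ 13.750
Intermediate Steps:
W(r, x) = 16
z(t) = 5/t + t/4 (z(t) = t/4 + 5/t = 5/t + t/4)
(-69 + 70)*(W(11, 0) + z(-4)) = (-69 + 70)*(16 + (5/(-4) + (1/4)*(-4))) = 1*(16 + (5*(-1/4) - 1)) = 1*(16 + (-5/4 - 1)) = 1*(16 - 9/4) = 1*(55/4) = 55/4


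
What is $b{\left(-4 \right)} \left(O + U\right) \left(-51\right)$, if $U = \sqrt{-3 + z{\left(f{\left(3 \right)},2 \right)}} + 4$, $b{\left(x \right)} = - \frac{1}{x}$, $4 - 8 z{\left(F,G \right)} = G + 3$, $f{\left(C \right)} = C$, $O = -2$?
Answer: $- \frac{51}{2} - \frac{255 i \sqrt{2}}{16} \approx -25.5 - 22.539 i$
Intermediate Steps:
$z{\left(F,G \right)} = \frac{1}{8} - \frac{G}{8}$ ($z{\left(F,G \right)} = \frac{1}{2} - \frac{G + 3}{8} = \frac{1}{2} - \frac{3 + G}{8} = \frac{1}{2} - \left(\frac{3}{8} + \frac{G}{8}\right) = \frac{1}{8} - \frac{G}{8}$)
$U = 4 + \frac{5 i \sqrt{2}}{4}$ ($U = \sqrt{-3 + \left(\frac{1}{8} - \frac{1}{4}\right)} + 4 = \sqrt{-3 - \frac{1}{8}} + 4 = \sqrt{- \frac{25}{8}} + 4 = \frac{5 i \sqrt{2}}{4} + 4 = 4 + \frac{5 i \sqrt{2}}{4} \approx 4.0 + 1.7678 i$)
$b{\left(-4 \right)} \left(O + U\right) \left(-51\right) = - \frac{1}{-4} \left(-2 + \left(4 + \frac{5 i \sqrt{2}}{4}\right)\right) \left(-51\right) = \left(-1\right) \left(- \frac{1}{4}\right) \left(2 + \frac{5 i \sqrt{2}}{4}\right) \left(-51\right) = \frac{2 + \frac{5 i \sqrt{2}}{4}}{4} \left(-51\right) = \left(\frac{1}{2} + \frac{5 i \sqrt{2}}{16}\right) \left(-51\right) = - \frac{51}{2} - \frac{255 i \sqrt{2}}{16}$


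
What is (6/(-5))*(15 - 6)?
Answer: -54/5 ≈ -10.800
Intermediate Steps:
(6/(-5))*(15 - 6) = (6*(-1/5))*9 = -6/5*9 = -54/5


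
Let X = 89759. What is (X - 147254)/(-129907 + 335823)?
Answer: -57495/205916 ≈ -0.27922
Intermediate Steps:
(X - 147254)/(-129907 + 335823) = (89759 - 147254)/(-129907 + 335823) = -57495/205916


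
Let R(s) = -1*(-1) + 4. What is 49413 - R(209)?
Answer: 49408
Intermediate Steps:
R(s) = 5 (R(s) = 1 + 4 = 5)
49413 - R(209) = 49413 - 1*5 = 49413 - 5 = 49408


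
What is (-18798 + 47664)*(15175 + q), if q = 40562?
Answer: 1608904242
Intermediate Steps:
(-18798 + 47664)*(15175 + q) = (-18798 + 47664)*(15175 + 40562) = 28866*55737 = 1608904242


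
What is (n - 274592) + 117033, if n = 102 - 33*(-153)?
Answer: -152408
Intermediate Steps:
n = 5151 (n = 102 + 5049 = 5151)
(n - 274592) + 117033 = (5151 - 274592) + 117033 = -269441 + 117033 = -152408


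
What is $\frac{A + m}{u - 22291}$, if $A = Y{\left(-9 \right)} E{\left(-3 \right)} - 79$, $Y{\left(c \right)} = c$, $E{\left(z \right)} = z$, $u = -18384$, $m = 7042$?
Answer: $- \frac{1398}{8135} \approx -0.17185$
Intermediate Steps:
$A = -52$ ($A = \left(-9\right) \left(-3\right) - 79 = 27 - 79 = -52$)
$\frac{A + m}{u - 22291} = \frac{-52 + 7042}{-18384 - 22291} = \frac{6990}{-40675} = 6990 \left(- \frac{1}{40675}\right) = - \frac{1398}{8135}$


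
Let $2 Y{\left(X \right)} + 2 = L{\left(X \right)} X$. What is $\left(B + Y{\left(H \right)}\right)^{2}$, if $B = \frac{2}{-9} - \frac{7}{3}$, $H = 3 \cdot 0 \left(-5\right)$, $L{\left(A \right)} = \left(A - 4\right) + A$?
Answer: $\frac{1024}{81} \approx 12.642$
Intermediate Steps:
$L{\left(A \right)} = -4 + 2 A$ ($L{\left(A \right)} = \left(-4 + A\right) + A = -4 + 2 A$)
$H = 0$ ($H = 0 \left(-5\right) = 0$)
$B = - \frac{23}{9}$ ($B = 2 \left(- \frac{1}{9}\right) - \frac{7}{3} = - \frac{2}{9} - \frac{7}{3} = - \frac{23}{9} \approx -2.5556$)
$Y{\left(X \right)} = -1 + \frac{X \left(-4 + 2 X\right)}{2}$ ($Y{\left(X \right)} = -1 + \frac{\left(-4 + 2 X\right) X}{2} = -1 + \frac{X \left(-4 + 2 X\right)}{2}$)
$\left(B + Y{\left(H \right)}\right)^{2} = \left(- \frac{23}{9} - \left(1 + 0 \left(-2 + 0\right)\right)\right)^{2} = \left(- \frac{23}{9} + \left(-1 + 0 \left(-2\right)\right)\right)^{2} = \left(- \frac{23}{9} + \left(-1 + 0\right)\right)^{2} = \left(- \frac{23}{9} - 1\right)^{2} = \left(- \frac{32}{9}\right)^{2} = \frac{1024}{81}$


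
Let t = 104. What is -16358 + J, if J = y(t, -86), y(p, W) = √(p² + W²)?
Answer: -16358 + 2*√4553 ≈ -16223.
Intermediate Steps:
y(p, W) = √(W² + p²)
J = 2*√4553 (J = √((-86)² + 104²) = √(7396 + 10816) = √18212 = 2*√4553 ≈ 134.95)
-16358 + J = -16358 + 2*√4553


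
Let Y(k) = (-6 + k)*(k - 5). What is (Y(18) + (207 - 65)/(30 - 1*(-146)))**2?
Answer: 190412401/7744 ≈ 24588.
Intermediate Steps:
Y(k) = (-6 + k)*(-5 + k)
(Y(18) + (207 - 65)/(30 - 1*(-146)))**2 = ((30 + 18**2 - 11*18) + (207 - 65)/(30 - 1*(-146)))**2 = ((30 + 324 - 198) + 142/(30 + 146))**2 = (156 + 142/176)**2 = (156 + 142*(1/176))**2 = (156 + 71/88)**2 = (13799/88)**2 = 190412401/7744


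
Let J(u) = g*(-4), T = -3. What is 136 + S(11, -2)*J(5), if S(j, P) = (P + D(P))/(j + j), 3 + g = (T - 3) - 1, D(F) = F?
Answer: 1416/11 ≈ 128.73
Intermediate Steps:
g = -10 (g = -3 + ((-3 - 3) - 1) = -3 + (-6 - 1) = -3 - 7 = -10)
S(j, P) = P/j (S(j, P) = (P + P)/(j + j) = (2*P)/((2*j)) = (2*P)*(1/(2*j)) = P/j)
J(u) = 40 (J(u) = -10*(-4) = 40)
136 + S(11, -2)*J(5) = 136 - 2/11*40 = 136 - 80/11 = 1416/11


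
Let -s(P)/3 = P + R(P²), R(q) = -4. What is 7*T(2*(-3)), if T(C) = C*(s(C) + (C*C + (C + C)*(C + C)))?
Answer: -8820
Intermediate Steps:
s(P) = 12 - 3*P (s(P) = -3*(P - 4) = -3*(-4 + P) = 12 - 3*P)
T(C) = C*(12 - 3*C + 5*C²) (T(C) = C*((12 - 3*C) + (C*C + (C + C)*(C + C))) = C*((12 - 3*C) + (C² + (2*C)*(2*C))) = C*((12 - 3*C) + (C² + 4*C²)) = C*((12 - 3*C) + 5*C²) = C*(12 - 3*C + 5*C²))
7*T(2*(-3)) = 7*((2*(-3))*(12 - 6*(-3) + 5*(2*(-3))²)) = 7*(-6*(12 - 3*(-6) + 5*(-6)²)) = 7*(-6*(12 + 18 + 5*36)) = 7*(-6*(12 + 18 + 180)) = 7*(-6*210) = 7*(-1260) = -8820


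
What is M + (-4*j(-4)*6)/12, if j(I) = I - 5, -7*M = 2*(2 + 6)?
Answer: 110/7 ≈ 15.714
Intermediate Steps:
M = -16/7 (M = -2*(2 + 6)/7 = -2*8/7 = -⅐*16 = -16/7 ≈ -2.2857)
j(I) = -5 + I
M + (-4*j(-4)*6)/12 = -16/7 + (-4*(-5 - 4)*6)/12 = -16/7 + (-4*(-9)*6)/12 = -16/7 + (36*6)/12 = -16/7 + (1/12)*216 = -16/7 + 18 = 110/7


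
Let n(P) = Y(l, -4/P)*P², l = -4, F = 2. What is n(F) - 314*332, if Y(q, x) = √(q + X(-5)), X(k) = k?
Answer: -104248 + 12*I ≈ -1.0425e+5 + 12.0*I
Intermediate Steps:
Y(q, x) = √(-5 + q) (Y(q, x) = √(q - 5) = √(-5 + q))
n(P) = 3*I*P² (n(P) = √(-5 - 4)*P² = √(-9)*P² = (3*I)*P² = 3*I*P²)
n(F) - 314*332 = 3*I*2² - 314*332 = 3*I*4 - 104248 = 12*I - 104248 = -104248 + 12*I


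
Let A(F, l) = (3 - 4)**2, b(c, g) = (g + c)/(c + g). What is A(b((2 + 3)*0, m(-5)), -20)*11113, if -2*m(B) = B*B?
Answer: 11113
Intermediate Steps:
m(B) = -B**2/2 (m(B) = -B*B/2 = -B**2/2)
b(c, g) = 1 (b(c, g) = (c + g)/(c + g) = 1)
A(F, l) = 1 (A(F, l) = (-1)**2 = 1)
A(b((2 + 3)*0, m(-5)), -20)*11113 = 1*11113 = 11113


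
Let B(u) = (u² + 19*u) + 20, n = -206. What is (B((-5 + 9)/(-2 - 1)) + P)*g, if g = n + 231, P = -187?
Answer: -42875/9 ≈ -4763.9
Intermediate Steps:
B(u) = 20 + u² + 19*u
g = 25 (g = -206 + 231 = 25)
(B((-5 + 9)/(-2 - 1)) + P)*g = ((20 + ((-5 + 9)/(-2 - 1))² + 19*((-5 + 9)/(-2 - 1))) - 187)*25 = ((20 + (4/(-3))² + 19*(4/(-3))) - 187)*25 = ((20 + (4*(-⅓))² + 19*(4*(-⅓))) - 187)*25 = ((20 + (-4/3)² + 19*(-4/3)) - 187)*25 = ((20 + 16/9 - 76/3) - 187)*25 = (-32/9 - 187)*25 = -1715/9*25 = -42875/9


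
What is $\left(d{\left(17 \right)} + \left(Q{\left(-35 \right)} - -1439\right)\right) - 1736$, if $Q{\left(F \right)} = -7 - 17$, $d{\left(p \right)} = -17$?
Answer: $-338$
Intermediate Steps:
$Q{\left(F \right)} = -24$ ($Q{\left(F \right)} = -7 - 17 = -24$)
$\left(d{\left(17 \right)} + \left(Q{\left(-35 \right)} - -1439\right)\right) - 1736 = \left(-17 - -1415\right) - 1736 = \left(-17 + \left(-24 + 1439\right)\right) - 1736 = \left(-17 + 1415\right) - 1736 = 1398 - 1736 = -338$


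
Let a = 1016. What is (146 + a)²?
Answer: 1350244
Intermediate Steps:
(146 + a)² = (146 + 1016)² = 1162² = 1350244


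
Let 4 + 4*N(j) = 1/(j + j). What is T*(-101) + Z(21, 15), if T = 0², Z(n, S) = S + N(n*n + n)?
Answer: 51745/3696 ≈ 14.000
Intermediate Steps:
N(j) = -1 + 1/(8*j) (N(j) = -1 + 1/(4*(j + j)) = -1 + 1/(4*((2*j))) = -1 + (1/(2*j))/4 = -1 + 1/(8*j))
Z(n, S) = S + (⅛ - n - n²)/(n + n²) (Z(n, S) = S + (⅛ - (n*n + n))/(n*n + n) = S + (⅛ - (n² + n))/(n² + n) = S + (⅛ - (n + n²))/(n + n²) = S + (⅛ + (-n - n²))/(n + n²) = S + (⅛ - n - n²)/(n + n²))
T = 0
T*(-101) + Z(21, 15) = 0*(-101) + (⅛ - 1*21*(1 + 21) + 15*21*(1 + 21))/(21*(1 + 21)) = 0 + (1/21)*(⅛ - 1*21*22 + 15*21*22)/22 = 0 + (1/21)*(1/22)*(⅛ - 462 + 6930) = 0 + (1/21)*(1/22)*(51745/8) = 0 + 51745/3696 = 51745/3696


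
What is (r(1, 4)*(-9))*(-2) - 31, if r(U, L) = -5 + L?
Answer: -49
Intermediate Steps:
(r(1, 4)*(-9))*(-2) - 31 = ((-5 + 4)*(-9))*(-2) - 31 = -1*(-9)*(-2) - 31 = 9*(-2) - 31 = -18 - 31 = -49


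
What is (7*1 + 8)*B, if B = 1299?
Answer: 19485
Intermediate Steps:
(7*1 + 8)*B = (7*1 + 8)*1299 = (7 + 8)*1299 = 15*1299 = 19485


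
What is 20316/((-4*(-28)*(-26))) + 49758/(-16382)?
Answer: -59714001/5963048 ≈ -10.014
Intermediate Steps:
20316/((-4*(-28)*(-26))) + 49758/(-16382) = 20316/((112*(-26))) + 49758*(-1/16382) = 20316/(-2912) - 24879/8191 = 20316*(-1/2912) - 24879/8191 = -5079/728 - 24879/8191 = -59714001/5963048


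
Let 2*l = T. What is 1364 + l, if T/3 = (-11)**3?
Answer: -1265/2 ≈ -632.50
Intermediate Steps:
T = -3993 (T = 3*(-11)**3 = 3*(-1331) = -3993)
l = -3993/2 (l = (1/2)*(-3993) = -3993/2 ≈ -1996.5)
1364 + l = 1364 - 3993/2 = -1265/2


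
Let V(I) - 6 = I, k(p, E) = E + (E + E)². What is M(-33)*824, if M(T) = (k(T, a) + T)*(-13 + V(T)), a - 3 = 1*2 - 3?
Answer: 494400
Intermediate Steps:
a = 2 (a = 3 + (1*2 - 3) = 3 + (2 - 3) = 3 - 1 = 2)
k(p, E) = E + 4*E² (k(p, E) = E + (2*E)² = E + 4*E²)
V(I) = 6 + I
M(T) = (-7 + T)*(18 + T) (M(T) = (2*(1 + 4*2) + T)*(-13 + (6 + T)) = (2*(1 + 8) + T)*(-7 + T) = (2*9 + T)*(-7 + T) = (18 + T)*(-7 + T) = (-7 + T)*(18 + T))
M(-33)*824 = (-126 + (-33)² + 11*(-33))*824 = (-126 + 1089 - 363)*824 = 600*824 = 494400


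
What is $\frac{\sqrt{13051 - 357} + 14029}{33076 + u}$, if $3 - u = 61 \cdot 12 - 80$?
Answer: $\frac{14029}{32427} + \frac{\sqrt{12694}}{32427} \approx 0.43611$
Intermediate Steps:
$u = -649$ ($u = 3 - \left(61 \cdot 12 - 80\right) = 3 - \left(732 - 80\right) = 3 - 652 = -649$)
$\frac{\sqrt{13051 - 357} + 14029}{33076 + u} = \frac{\sqrt{13051 - 357} + 14029}{33076 - 649} = \frac{\sqrt{12694} + 14029}{32427} = \left(14029 + \sqrt{12694}\right) \frac{1}{32427} = \frac{14029}{32427} + \frac{\sqrt{12694}}{32427}$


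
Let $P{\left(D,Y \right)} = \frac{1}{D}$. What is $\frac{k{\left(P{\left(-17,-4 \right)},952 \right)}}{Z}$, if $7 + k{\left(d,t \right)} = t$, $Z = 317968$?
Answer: $\frac{135}{45424} \approx 0.002972$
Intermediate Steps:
$k{\left(d,t \right)} = -7 + t$
$\frac{k{\left(P{\left(-17,-4 \right)},952 \right)}}{Z} = \frac{-7 + 952}{317968} = 945 \cdot \frac{1}{317968} = \frac{135}{45424}$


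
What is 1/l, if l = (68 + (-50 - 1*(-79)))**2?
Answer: 1/9409 ≈ 0.00010628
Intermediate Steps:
l = 9409 (l = (68 + (-50 + 79))**2 = (68 + 29)**2 = 97**2 = 9409)
1/l = 1/9409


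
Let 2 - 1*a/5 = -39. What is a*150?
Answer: 30750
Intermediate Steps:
a = 205 (a = 10 - 5*(-39) = 10 + 195 = 205)
a*150 = 205*150 = 30750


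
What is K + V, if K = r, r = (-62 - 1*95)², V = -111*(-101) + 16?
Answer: 35876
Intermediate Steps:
V = 11227 (V = 11211 + 16 = 11227)
r = 24649 (r = (-62 - 95)² = (-157)² = 24649)
K = 24649
K + V = 24649 + 11227 = 35876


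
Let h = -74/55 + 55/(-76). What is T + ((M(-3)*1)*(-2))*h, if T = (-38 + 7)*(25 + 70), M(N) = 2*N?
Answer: -3103472/1045 ≈ -2969.8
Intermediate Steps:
h = -8649/4180 (h = -74*1/55 + 55*(-1/76) = -74/55 - 55/76 = -8649/4180 ≈ -2.0691)
T = -2945 (T = -31*95 = -2945)
T + ((M(-3)*1)*(-2))*h = -2945 + (((2*(-3))*1)*(-2))*(-8649/4180) = -2945 + (-6*1*(-2))*(-8649/4180) = -2945 - 6*(-2)*(-8649/4180) = -2945 + 12*(-8649/4180) = -2945 - 25947/1045 = -3103472/1045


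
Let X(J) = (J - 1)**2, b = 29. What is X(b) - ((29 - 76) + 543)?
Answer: 288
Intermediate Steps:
X(J) = (-1 + J)**2
X(b) - ((29 - 76) + 543) = (-1 + 29)**2 - ((29 - 76) + 543) = 28**2 - (-47 + 543) = 784 - 1*496 = 784 - 496 = 288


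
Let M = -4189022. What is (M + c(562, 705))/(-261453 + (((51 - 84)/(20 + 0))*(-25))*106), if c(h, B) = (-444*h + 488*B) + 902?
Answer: 2729072/171387 ≈ 15.923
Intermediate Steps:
c(h, B) = 902 - 444*h + 488*B
(M + c(562, 705))/(-261453 + (((51 - 84)/(20 + 0))*(-25))*106) = (-4189022 + (902 - 444*562 + 488*705))/(-261453 + (((51 - 84)/(20 + 0))*(-25))*106) = (-4189022 + (902 - 249528 + 344040))/(-261453 + (-33/20*(-25))*106) = (-4189022 + 95414)/(-261453 + (-33*1/20*(-25))*106) = -4093608/(-261453 - 33/20*(-25)*106) = -4093608/(-261453 + (165/4)*106) = -4093608/(-261453 + 8745/2) = -4093608/(-514161/2) = -4093608*(-2/514161) = 2729072/171387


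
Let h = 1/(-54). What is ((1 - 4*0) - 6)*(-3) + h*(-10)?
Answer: 410/27 ≈ 15.185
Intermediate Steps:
h = -1/54 ≈ -0.018519
((1 - 4*0) - 6)*(-3) + h*(-10) = ((1 - 4*0) - 6)*(-3) - 1/54*(-10) = ((1 + 0) - 6)*(-3) + 5/27 = (1 - 6)*(-3) + 5/27 = -5*(-3) + 5/27 = 15 + 5/27 = 410/27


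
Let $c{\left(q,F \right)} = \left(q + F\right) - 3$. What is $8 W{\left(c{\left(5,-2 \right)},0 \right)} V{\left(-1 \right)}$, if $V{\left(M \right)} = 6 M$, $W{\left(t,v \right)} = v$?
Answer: $0$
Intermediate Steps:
$c{\left(q,F \right)} = -3 + F + q$ ($c{\left(q,F \right)} = \left(F + q\right) - 3 = -3 + F + q$)
$8 W{\left(c{\left(5,-2 \right)},0 \right)} V{\left(-1 \right)} = 8 \cdot 0 \cdot 6 \left(-1\right) = 0 \left(-6\right) = 0$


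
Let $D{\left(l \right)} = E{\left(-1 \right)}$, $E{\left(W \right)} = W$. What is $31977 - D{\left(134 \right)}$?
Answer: $31978$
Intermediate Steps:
$D{\left(l \right)} = -1$
$31977 - D{\left(134 \right)} = 31977 - -1 = 31977 + 1 = 31978$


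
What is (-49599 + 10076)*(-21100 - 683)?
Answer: 860929509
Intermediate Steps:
(-49599 + 10076)*(-21100 - 683) = -39523*(-21783) = 860929509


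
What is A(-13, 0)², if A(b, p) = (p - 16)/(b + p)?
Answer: 256/169 ≈ 1.5148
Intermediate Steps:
A(b, p) = (-16 + p)/(b + p)
A(-13, 0)² = ((-16 + 0)/(-13 + 0))² = (-16/(-13))² = (-1/13*(-16))² = (16/13)² = 256/169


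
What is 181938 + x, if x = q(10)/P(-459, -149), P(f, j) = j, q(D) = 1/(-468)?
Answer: 12686900617/69732 ≈ 1.8194e+5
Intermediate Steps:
q(D) = -1/468
x = 1/69732 (x = -1/468/(-149) = -1/468*(-1/149) = 1/69732 ≈ 1.4341e-5)
181938 + x = 181938 + 1/69732 = 12686900617/69732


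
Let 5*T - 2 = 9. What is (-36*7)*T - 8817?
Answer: -46857/5 ≈ -9371.4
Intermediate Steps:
T = 11/5 (T = ⅖ + (⅕)*9 = ⅖ + 9/5 = 11/5 ≈ 2.2000)
(-36*7)*T - 8817 = -36*7*(11/5) - 8817 = -6*42*(11/5) - 8817 = -252*11/5 - 8817 = -2772/5 - 8817 = -46857/5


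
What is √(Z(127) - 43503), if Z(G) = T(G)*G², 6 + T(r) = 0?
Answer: I*√140277 ≈ 374.54*I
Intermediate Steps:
T(r) = -6 (T(r) = -6 + 0 = -6)
Z(G) = -6*G²
√(Z(127) - 43503) = √(-6*127² - 43503) = √(-6*16129 - 43503) = √(-96774 - 43503) = √(-140277) = I*√140277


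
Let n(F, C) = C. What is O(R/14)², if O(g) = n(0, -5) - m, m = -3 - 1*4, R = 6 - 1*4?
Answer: 4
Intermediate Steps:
R = 2 (R = 6 - 4 = 2)
m = -7 (m = -3 - 4 = -7)
O(g) = 2 (O(g) = -5 - 1*(-7) = -5 + 7 = 2)
O(R/14)² = 2² = 4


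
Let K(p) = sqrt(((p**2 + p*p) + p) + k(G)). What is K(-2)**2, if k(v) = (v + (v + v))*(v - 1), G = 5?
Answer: 66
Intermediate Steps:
k(v) = 3*v*(-1 + v) (k(v) = (v + 2*v)*(-1 + v) = (3*v)*(-1 + v) = 3*v*(-1 + v))
K(p) = sqrt(60 + p + 2*p**2) (K(p) = sqrt(((p**2 + p*p) + p) + 3*5*(-1 + 5)) = sqrt(((p**2 + p**2) + p) + 3*5*4) = sqrt((2*p**2 + p) + 60) = sqrt((p + 2*p**2) + 60) = sqrt(60 + p + 2*p**2))
K(-2)**2 = (sqrt(60 - 2 + 2*(-2)**2))**2 = (sqrt(60 - 2 + 2*4))**2 = (sqrt(60 - 2 + 8))**2 = (sqrt(66))**2 = 66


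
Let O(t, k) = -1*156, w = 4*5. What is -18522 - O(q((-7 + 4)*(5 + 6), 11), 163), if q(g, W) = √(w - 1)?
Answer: -18366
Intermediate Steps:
w = 20
q(g, W) = √19 (q(g, W) = √(20 - 1) = √19)
O(t, k) = -156
-18522 - O(q((-7 + 4)*(5 + 6), 11), 163) = -18522 - 1*(-156) = -18522 + 156 = -18366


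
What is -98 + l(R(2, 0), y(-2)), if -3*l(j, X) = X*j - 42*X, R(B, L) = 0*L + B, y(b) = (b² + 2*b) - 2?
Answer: -374/3 ≈ -124.67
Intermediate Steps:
y(b) = -2 + b² + 2*b
R(B, L) = B (R(B, L) = 0 + B = B)
l(j, X) = 14*X - X*j/3 (l(j, X) = -(X*j - 42*X)/3 = -(-42*X + X*j)/3 = 14*X - X*j/3)
-98 + l(R(2, 0), y(-2)) = -98 + (-2 + (-2)² + 2*(-2))*(42 - 1*2)/3 = -98 + (-2 + 4 - 4)*(42 - 2)/3 = -98 + (⅓)*(-2)*40 = -98 - 80/3 = -374/3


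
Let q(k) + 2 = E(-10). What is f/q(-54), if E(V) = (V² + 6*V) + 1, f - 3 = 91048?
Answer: 91051/39 ≈ 2334.6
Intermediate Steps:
f = 91051 (f = 3 + 91048 = 91051)
E(V) = 1 + V² + 6*V
q(k) = 39 (q(k) = -2 + (1 + (-10)² + 6*(-10)) = -2 + (1 + 100 - 60) = -2 + 41 = 39)
f/q(-54) = 91051/39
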